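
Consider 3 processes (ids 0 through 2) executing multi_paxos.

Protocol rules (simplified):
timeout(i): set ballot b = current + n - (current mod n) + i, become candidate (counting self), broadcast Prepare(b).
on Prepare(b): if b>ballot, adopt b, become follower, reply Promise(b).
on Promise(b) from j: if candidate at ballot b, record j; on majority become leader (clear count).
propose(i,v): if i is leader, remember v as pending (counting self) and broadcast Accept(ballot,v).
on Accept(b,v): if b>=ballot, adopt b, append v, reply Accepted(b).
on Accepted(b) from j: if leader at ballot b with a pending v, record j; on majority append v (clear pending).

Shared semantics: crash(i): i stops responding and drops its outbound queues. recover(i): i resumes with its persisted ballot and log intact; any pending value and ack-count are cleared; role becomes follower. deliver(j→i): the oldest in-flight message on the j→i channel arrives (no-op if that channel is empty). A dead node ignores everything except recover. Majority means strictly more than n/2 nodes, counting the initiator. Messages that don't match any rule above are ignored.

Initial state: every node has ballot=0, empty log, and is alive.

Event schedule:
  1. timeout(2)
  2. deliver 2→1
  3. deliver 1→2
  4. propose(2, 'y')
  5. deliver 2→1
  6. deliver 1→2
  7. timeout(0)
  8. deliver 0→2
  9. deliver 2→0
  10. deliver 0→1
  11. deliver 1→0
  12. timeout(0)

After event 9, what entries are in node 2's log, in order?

y

e1 timeout(2): 2[cand,b=5,-]
e2 deliver 2→1: 1[foll,b=5,-]
e3 deliver 1→2: 2[lead,b=5,-]
e4 propose(2,'y'): ·
e5 deliver 2→1: 1[foll,b=5,y]
e6 deliver 1→2: 2[lead,b=5,y]
e7 timeout(0): 0[cand,b=3,-]
e8 deliver 0→2: ·
e9 deliver 2→0: 0[foll,b=5,-]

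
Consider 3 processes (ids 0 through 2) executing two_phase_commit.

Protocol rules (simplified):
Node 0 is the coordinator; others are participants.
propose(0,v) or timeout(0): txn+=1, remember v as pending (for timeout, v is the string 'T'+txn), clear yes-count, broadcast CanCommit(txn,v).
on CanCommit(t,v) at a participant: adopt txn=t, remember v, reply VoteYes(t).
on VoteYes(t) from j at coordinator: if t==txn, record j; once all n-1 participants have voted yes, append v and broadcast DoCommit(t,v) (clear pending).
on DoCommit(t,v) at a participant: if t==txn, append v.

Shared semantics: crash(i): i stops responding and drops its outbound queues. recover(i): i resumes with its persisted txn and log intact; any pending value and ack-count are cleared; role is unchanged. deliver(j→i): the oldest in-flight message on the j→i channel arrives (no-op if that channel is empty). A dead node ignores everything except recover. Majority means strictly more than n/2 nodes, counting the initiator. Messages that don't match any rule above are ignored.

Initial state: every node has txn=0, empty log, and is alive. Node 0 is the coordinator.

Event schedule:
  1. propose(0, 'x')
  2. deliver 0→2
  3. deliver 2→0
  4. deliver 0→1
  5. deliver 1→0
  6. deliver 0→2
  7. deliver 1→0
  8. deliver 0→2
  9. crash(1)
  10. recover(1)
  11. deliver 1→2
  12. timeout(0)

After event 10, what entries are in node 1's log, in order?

e1 propose(0,'x'): 0[coor,t=1,-]
e2 deliver 0→2: 2[part,t=1,-]
e3 deliver 2→0: ·
e4 deliver 0→1: 1[part,t=1,-]
e5 deliver 1→0: 0[coor,t=1,x]
e6 deliver 0→2: 2[part,t=1,x]
e7 deliver 1→0: ·
e8 deliver 0→2: ·
e9 crash(1): 1[✗part,t=1,-]
e10 recover(1): 1[part,t=1,-]

empty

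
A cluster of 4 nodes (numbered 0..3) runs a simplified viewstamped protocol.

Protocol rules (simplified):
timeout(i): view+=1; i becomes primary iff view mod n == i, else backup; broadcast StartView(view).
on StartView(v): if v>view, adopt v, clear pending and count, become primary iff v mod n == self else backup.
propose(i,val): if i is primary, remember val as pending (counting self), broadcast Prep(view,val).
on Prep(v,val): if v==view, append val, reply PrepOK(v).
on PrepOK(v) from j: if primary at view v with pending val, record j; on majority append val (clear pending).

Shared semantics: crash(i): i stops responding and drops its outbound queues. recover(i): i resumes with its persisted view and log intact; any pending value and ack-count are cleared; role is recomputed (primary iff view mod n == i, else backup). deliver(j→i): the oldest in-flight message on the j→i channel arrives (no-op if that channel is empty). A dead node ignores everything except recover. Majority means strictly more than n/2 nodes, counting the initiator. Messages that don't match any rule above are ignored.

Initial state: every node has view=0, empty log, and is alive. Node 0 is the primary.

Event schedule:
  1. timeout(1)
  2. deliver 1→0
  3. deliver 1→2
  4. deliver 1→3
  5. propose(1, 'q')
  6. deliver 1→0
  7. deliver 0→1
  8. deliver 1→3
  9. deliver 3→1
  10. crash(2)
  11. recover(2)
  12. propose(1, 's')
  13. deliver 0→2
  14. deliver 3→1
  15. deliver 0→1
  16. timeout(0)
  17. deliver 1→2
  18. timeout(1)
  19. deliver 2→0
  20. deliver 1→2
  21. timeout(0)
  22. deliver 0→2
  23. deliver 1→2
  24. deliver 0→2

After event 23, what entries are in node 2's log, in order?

after 1 — timeout(1): n1:prim/v1/[-]
after 2 — deliver 1→0: n0:back/v1/[-]
after 3 — deliver 1→2: n2:back/v1/[-]
after 4 — deliver 1→3: n3:back/v1/[-]
after 5 — propose(1,'q'): ·
after 6 — deliver 1→0: n0:back/v1/[q]
after 7 — deliver 0→1: ·
after 8 — deliver 1→3: n3:back/v1/[q]
after 9 — deliver 3→1: n1:prim/v1/[q]
after 10 — crash(2): n2:✗back/v1/[-]
after 11 — recover(2): n2:back/v1/[-]
after 12 — propose(1,'s'): ·
after 13 — deliver 0→2: ·
after 14 — deliver 3→1: ·
after 15 — deliver 0→1: ·
after 16 — timeout(0): n0:back/v2/[q]
after 17 — deliver 1→2: n2:back/v1/[q]
after 18 — timeout(1): n1:back/v2/[q]
after 19 — deliver 2→0: ·
after 20 — deliver 1→2: n2:back/v1/[q,s]
after 21 — timeout(0): n0:back/v3/[q]
after 22 — deliver 0→2: n2:prim/v2/[q,s]
after 23 — deliver 1→2: ·

q,s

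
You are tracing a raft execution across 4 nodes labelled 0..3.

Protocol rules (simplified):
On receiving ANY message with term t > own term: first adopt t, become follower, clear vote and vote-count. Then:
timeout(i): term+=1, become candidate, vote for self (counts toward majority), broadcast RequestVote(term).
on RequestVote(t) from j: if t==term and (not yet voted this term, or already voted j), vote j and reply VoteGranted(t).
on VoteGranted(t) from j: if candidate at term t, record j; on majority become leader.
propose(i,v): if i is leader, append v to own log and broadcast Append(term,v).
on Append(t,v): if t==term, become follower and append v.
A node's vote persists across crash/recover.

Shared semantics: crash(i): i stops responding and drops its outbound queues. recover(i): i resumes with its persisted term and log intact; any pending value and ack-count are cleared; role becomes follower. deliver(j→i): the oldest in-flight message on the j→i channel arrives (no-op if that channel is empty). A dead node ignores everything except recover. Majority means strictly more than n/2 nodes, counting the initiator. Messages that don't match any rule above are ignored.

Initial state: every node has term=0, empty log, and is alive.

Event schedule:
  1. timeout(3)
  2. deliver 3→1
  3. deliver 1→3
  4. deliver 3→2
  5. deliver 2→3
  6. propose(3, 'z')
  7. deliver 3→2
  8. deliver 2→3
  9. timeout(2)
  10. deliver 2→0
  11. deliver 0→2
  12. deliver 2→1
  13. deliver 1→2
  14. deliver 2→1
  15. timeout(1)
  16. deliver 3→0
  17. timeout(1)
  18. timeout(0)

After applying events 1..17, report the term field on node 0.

2

1. timeout(3):  <3:cand t1 ->
2. deliver 3→1:  <1:foll t1 ->
3. deliver 1→3:  nop
4. deliver 3→2:  <2:foll t1 ->
5. deliver 2→3:  <3:lead t1 ->
6. propose(3,'z'):  <3:lead t1 z>
7. deliver 3→2:  <2:foll t1 z>
8. deliver 2→3:  nop
9. timeout(2):  <2:cand t2 z>
10. deliver 2→0:  <0:foll t2 ->
11. deliver 0→2:  nop
12. deliver 2→1:  <1:foll t2 ->
13. deliver 1→2:  <2:lead t2 z>
14. deliver 2→1:  nop
15. timeout(1):  <1:cand t3 ->
16. deliver 3→0:  nop
17. timeout(1):  <1:cand t4 ->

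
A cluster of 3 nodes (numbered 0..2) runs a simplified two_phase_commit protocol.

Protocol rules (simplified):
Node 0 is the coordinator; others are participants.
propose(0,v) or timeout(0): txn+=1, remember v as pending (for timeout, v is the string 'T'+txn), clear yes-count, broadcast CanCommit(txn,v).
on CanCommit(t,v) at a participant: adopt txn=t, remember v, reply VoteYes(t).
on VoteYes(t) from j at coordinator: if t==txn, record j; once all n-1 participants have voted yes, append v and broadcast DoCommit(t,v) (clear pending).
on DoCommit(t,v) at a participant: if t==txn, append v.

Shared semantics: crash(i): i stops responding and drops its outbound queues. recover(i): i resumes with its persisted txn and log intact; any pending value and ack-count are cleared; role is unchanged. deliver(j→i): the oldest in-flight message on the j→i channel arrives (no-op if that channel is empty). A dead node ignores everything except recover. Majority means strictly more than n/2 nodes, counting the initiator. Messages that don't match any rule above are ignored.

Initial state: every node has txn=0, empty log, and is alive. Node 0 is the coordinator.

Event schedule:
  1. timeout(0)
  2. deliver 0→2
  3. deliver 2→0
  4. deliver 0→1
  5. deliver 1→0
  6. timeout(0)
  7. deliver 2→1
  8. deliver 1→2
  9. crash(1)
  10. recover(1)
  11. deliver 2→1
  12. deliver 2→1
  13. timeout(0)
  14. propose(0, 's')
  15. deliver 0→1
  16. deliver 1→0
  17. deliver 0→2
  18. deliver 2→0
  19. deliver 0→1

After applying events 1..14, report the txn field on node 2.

1

e1 timeout(0): 0[coor,t=1,-]
e2 deliver 0→2: 2[part,t=1,-]
e3 deliver 2→0: ·
e4 deliver 0→1: 1[part,t=1,-]
e5 deliver 1→0: 0[coor,t=1,T1]
e6 timeout(0): 0[coor,t=2,T1]
e7 deliver 2→1: ·
e8 deliver 1→2: ·
e9 crash(1): 1[✗part,t=1,-]
e10 recover(1): 1[part,t=1,-]
e11 deliver 2→1: ·
e12 deliver 2→1: ·
e13 timeout(0): 0[coor,t=3,T1]
e14 propose(0,'s'): 0[coor,t=4,T1]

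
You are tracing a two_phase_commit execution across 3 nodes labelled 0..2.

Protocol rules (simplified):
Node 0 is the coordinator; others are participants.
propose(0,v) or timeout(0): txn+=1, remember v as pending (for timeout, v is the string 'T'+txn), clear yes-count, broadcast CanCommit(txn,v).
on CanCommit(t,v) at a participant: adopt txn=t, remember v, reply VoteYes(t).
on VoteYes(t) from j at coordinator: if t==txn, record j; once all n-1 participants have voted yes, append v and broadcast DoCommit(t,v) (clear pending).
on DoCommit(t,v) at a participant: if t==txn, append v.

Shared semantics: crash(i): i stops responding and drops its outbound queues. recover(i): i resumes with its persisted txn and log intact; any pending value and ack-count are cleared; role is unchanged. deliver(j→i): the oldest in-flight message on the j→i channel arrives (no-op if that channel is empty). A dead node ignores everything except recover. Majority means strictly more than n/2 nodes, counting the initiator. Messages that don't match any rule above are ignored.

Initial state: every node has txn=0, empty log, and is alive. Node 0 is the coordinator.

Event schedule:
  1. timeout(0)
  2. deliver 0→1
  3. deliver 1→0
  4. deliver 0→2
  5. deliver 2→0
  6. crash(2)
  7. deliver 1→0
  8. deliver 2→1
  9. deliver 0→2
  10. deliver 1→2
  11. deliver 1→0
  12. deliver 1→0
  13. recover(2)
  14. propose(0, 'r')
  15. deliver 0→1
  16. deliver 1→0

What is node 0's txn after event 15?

1. timeout(0):  <0:coor t1 ->
2. deliver 0→1:  <1:part t1 ->
3. deliver 1→0:  nop
4. deliver 0→2:  <2:part t1 ->
5. deliver 2→0:  <0:coor t1 T1>
6. crash(2):  <2:✗part t1 ->
7. deliver 1→0:  nop
8. deliver 2→1:  nop
9. deliver 0→2:  nop
10. deliver 1→2:  nop
11. deliver 1→0:  nop
12. deliver 1→0:  nop
13. recover(2):  <2:part t1 ->
14. propose(0,'r'):  <0:coor t2 T1>
15. deliver 0→1:  <1:part t1 T1>

2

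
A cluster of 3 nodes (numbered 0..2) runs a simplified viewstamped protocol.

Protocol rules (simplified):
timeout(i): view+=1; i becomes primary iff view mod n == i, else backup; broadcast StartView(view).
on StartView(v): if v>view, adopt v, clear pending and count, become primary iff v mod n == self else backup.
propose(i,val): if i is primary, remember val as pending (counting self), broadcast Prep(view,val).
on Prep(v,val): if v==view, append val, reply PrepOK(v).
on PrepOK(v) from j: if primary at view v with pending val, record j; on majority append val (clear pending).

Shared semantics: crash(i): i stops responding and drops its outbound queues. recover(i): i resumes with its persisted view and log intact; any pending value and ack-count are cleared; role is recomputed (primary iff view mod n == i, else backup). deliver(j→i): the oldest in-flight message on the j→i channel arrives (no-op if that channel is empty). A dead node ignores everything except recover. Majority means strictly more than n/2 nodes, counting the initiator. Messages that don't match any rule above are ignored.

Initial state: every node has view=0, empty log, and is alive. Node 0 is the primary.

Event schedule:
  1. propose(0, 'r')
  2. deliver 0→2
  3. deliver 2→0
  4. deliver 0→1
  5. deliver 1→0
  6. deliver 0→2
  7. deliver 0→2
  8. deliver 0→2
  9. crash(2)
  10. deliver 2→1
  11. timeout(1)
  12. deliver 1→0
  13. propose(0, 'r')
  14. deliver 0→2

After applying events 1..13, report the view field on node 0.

1

1. propose(0,'r'):  nop
2. deliver 0→2:  <2:back v0 r>
3. deliver 2→0:  <0:prim v0 r>
4. deliver 0→1:  <1:back v0 r>
5. deliver 1→0:  nop
6. deliver 0→2:  nop
7. deliver 0→2:  nop
8. deliver 0→2:  nop
9. crash(2):  <2:✗back v0 r>
10. deliver 2→1:  nop
11. timeout(1):  <1:prim v1 r>
12. deliver 1→0:  <0:back v1 r>
13. propose(0,'r'):  nop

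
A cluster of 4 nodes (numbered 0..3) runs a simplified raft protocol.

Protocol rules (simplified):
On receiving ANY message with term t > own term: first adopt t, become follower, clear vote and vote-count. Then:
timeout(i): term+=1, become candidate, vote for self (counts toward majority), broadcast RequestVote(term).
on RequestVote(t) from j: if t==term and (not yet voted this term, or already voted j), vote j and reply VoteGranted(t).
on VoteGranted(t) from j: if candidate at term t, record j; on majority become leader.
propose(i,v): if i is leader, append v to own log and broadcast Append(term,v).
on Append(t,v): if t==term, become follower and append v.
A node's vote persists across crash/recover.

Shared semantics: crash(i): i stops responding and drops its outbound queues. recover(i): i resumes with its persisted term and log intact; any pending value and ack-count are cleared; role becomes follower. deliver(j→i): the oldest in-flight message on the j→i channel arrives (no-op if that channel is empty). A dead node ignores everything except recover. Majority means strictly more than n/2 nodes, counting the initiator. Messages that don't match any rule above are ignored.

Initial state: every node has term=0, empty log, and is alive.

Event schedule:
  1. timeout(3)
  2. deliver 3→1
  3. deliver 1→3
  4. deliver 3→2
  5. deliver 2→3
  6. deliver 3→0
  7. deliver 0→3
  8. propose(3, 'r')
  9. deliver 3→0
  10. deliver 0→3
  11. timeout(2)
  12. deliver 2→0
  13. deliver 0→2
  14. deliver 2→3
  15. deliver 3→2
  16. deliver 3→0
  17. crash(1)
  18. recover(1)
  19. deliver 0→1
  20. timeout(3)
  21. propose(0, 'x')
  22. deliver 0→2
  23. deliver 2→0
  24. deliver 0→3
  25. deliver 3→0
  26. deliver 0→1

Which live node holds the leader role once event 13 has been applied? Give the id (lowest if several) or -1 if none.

after 1 — timeout(3): n3:cand/t1/[-]
after 2 — deliver 3→1: n1:foll/t1/[-]
after 3 — deliver 1→3: ·
after 4 — deliver 3→2: n2:foll/t1/[-]
after 5 — deliver 2→3: n3:lead/t1/[-]
after 6 — deliver 3→0: n0:foll/t1/[-]
after 7 — deliver 0→3: ·
after 8 — propose(3,'r'): n3:lead/t1/[r]
after 9 — deliver 3→0: n0:foll/t1/[r]
after 10 — deliver 0→3: ·
after 11 — timeout(2): n2:cand/t2/[-]
after 12 — deliver 2→0: n0:foll/t2/[r]
after 13 — deliver 0→2: ·

3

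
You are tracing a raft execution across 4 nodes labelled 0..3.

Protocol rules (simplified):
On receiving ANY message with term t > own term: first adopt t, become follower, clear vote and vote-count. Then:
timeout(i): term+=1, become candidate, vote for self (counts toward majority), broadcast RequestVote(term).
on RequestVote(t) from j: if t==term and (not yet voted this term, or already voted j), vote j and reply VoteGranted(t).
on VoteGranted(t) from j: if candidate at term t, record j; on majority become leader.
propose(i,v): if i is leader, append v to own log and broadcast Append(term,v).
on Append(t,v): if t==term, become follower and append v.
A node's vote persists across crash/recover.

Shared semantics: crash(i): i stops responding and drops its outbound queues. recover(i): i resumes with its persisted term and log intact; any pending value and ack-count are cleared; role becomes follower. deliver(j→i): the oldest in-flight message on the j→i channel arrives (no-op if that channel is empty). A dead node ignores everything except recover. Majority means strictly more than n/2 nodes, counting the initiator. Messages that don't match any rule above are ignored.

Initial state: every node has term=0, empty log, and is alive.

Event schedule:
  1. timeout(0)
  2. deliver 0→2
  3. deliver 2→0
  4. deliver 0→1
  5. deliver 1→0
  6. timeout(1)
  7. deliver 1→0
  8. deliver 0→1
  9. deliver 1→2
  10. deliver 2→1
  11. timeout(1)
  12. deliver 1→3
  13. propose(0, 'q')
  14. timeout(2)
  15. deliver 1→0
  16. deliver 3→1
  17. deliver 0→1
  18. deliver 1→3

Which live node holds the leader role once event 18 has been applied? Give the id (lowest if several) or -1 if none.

-1

1. timeout(0):  <0:cand t1 ->
2. deliver 0→2:  <2:foll t1 ->
3. deliver 2→0:  nop
4. deliver 0→1:  <1:foll t1 ->
5. deliver 1→0:  <0:lead t1 ->
6. timeout(1):  <1:cand t2 ->
7. deliver 1→0:  <0:foll t2 ->
8. deliver 0→1:  nop
9. deliver 1→2:  <2:foll t2 ->
10. deliver 2→1:  <1:lead t2 ->
11. timeout(1):  <1:cand t3 ->
12. deliver 1→3:  <3:foll t2 ->
13. propose(0,'q'):  nop
14. timeout(2):  <2:cand t3 ->
15. deliver 1→0:  <0:foll t3 ->
16. deliver 3→1:  nop
17. deliver 0→1:  nop
18. deliver 1→3:  <3:foll t3 ->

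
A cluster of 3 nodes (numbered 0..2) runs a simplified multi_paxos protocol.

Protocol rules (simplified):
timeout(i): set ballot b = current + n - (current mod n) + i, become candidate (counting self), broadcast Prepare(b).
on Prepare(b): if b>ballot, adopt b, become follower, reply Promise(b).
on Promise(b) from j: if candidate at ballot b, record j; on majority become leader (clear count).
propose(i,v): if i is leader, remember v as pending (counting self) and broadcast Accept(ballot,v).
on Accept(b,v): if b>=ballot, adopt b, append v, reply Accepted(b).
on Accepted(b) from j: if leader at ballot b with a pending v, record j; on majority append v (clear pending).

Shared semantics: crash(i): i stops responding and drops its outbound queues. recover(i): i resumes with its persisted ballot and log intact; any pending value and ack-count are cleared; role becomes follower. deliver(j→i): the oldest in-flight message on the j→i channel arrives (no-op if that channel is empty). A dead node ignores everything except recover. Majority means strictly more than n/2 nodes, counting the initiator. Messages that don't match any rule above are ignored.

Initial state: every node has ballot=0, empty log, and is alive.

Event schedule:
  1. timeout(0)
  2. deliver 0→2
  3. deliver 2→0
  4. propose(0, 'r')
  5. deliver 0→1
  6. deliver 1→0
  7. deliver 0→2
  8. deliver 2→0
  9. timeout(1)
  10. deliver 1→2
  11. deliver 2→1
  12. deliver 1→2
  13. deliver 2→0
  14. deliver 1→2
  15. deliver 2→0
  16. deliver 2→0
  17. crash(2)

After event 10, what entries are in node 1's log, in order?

empty

step 1 timeout(0): 0={cand,b=3,log=-}
step 2 deliver 0→2: 2={foll,b=3,log=-}
step 3 deliver 2→0: 0={lead,b=3,log=-}
step 4 propose(0,'r'): —
step 5 deliver 0→1: 1={foll,b=3,log=-}
step 6 deliver 1→0: —
step 7 deliver 0→2: 2={foll,b=3,log=r}
step 8 deliver 2→0: 0={lead,b=3,log=r}
step 9 timeout(1): 1={cand,b=7,log=-}
step 10 deliver 1→2: 2={foll,b=7,log=r}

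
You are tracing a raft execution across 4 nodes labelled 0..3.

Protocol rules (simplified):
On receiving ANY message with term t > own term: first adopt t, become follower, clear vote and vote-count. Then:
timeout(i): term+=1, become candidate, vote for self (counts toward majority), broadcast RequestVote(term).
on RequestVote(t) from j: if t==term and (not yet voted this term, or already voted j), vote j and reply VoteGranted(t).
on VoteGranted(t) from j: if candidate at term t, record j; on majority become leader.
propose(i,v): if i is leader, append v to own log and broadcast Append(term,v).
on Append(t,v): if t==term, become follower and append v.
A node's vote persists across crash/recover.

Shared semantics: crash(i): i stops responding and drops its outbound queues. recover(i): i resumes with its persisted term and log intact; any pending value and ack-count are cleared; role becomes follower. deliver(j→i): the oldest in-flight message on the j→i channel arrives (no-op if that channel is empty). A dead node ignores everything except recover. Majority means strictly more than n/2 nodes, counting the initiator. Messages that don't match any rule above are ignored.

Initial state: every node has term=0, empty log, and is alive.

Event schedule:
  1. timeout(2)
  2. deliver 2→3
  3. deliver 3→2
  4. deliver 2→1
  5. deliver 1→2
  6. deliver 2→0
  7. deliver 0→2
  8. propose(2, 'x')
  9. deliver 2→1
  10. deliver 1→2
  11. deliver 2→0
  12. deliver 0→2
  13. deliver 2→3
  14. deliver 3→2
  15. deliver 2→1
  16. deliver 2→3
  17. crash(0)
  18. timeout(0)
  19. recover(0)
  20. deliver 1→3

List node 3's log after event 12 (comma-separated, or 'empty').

empty

e1 timeout(2): 2[cand,t=1,-]
e2 deliver 2→3: 3[foll,t=1,-]
e3 deliver 3→2: ·
e4 deliver 2→1: 1[foll,t=1,-]
e5 deliver 1→2: 2[lead,t=1,-]
e6 deliver 2→0: 0[foll,t=1,-]
e7 deliver 0→2: ·
e8 propose(2,'x'): 2[lead,t=1,x]
e9 deliver 2→1: 1[foll,t=1,x]
e10 deliver 1→2: ·
e11 deliver 2→0: 0[foll,t=1,x]
e12 deliver 0→2: ·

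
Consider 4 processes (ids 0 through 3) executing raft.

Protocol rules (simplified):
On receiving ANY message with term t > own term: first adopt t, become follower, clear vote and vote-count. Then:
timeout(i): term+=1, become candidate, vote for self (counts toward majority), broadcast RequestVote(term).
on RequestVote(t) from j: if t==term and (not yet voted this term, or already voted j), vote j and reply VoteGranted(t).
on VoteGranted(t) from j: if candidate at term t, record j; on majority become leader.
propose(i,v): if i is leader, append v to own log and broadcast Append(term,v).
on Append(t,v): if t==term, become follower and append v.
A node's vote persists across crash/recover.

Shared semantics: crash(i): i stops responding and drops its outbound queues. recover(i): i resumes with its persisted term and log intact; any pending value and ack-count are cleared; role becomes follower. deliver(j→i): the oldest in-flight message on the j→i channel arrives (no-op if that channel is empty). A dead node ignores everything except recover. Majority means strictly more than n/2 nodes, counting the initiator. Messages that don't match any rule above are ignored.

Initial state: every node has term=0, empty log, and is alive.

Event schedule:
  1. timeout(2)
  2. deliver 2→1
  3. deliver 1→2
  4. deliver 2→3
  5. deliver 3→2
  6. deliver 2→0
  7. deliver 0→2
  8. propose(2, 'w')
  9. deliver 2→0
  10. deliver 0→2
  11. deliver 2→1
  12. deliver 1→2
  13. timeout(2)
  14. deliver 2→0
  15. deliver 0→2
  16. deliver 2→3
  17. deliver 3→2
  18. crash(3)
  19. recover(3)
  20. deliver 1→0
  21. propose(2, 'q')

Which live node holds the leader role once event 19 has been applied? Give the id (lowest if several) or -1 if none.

-1

e1 timeout(2): 2[cand,t=1,-]
e2 deliver 2→1: 1[foll,t=1,-]
e3 deliver 1→2: ·
e4 deliver 2→3: 3[foll,t=1,-]
e5 deliver 3→2: 2[lead,t=1,-]
e6 deliver 2→0: 0[foll,t=1,-]
e7 deliver 0→2: ·
e8 propose(2,'w'): 2[lead,t=1,w]
e9 deliver 2→0: 0[foll,t=1,w]
e10 deliver 0→2: ·
e11 deliver 2→1: 1[foll,t=1,w]
e12 deliver 1→2: ·
e13 timeout(2): 2[cand,t=2,w]
e14 deliver 2→0: 0[foll,t=2,w]
e15 deliver 0→2: ·
e16 deliver 2→3: 3[foll,t=1,w]
e17 deliver 3→2: ·
e18 crash(3): 3[✗foll,t=1,w]
e19 recover(3): 3[foll,t=1,w]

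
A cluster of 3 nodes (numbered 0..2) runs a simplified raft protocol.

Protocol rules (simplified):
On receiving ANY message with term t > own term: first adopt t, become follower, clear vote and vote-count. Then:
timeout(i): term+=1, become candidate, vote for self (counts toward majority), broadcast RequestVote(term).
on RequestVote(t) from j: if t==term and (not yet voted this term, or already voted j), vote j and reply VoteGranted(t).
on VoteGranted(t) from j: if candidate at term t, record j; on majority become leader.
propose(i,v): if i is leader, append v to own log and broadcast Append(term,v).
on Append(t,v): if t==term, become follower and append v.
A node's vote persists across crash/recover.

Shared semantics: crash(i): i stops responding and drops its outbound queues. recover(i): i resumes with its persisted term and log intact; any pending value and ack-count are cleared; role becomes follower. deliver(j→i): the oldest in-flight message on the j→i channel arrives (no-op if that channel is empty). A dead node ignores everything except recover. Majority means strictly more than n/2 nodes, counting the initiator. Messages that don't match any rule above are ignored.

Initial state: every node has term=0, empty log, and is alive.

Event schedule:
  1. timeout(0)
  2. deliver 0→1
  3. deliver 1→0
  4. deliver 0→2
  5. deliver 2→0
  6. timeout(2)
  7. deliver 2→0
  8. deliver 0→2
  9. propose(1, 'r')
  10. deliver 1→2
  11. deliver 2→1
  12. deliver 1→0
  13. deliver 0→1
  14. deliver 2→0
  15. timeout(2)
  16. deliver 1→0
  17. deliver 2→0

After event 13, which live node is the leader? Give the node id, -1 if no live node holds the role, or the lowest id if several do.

step 1 timeout(0): 0={cand,t=1,log=-}
step 2 deliver 0→1: 1={foll,t=1,log=-}
step 3 deliver 1→0: 0={lead,t=1,log=-}
step 4 deliver 0→2: 2={foll,t=1,log=-}
step 5 deliver 2→0: —
step 6 timeout(2): 2={cand,t=2,log=-}
step 7 deliver 2→0: 0={foll,t=2,log=-}
step 8 deliver 0→2: 2={lead,t=2,log=-}
step 9 propose(1,'r'): —
step 10 deliver 1→2: —
step 11 deliver 2→1: 1={foll,t=2,log=-}
step 12 deliver 1→0: —
step 13 deliver 0→1: —

2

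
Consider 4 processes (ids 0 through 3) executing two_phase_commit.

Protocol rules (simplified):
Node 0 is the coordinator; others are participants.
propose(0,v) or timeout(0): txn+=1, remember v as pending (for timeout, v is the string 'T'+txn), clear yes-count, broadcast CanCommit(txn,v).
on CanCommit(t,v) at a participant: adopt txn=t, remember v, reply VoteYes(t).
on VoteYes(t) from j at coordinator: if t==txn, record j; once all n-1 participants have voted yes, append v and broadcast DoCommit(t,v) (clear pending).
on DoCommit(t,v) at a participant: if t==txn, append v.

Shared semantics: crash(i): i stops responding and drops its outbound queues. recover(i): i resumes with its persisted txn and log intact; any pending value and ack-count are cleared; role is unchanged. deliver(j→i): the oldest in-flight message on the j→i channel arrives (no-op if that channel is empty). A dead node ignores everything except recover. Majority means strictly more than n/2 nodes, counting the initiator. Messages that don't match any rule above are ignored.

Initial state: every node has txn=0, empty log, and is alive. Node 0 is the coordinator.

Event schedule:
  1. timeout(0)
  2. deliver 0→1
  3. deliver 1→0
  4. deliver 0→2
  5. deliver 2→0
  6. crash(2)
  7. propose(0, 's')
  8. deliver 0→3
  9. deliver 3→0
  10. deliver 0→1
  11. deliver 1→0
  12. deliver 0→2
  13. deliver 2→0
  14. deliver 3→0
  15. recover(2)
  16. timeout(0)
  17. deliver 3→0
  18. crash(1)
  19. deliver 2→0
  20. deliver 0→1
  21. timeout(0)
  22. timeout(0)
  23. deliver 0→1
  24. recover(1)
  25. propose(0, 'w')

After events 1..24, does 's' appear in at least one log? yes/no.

no

1. timeout(0):  <0:coor t1 ->
2. deliver 0→1:  <1:part t1 ->
3. deliver 1→0:  nop
4. deliver 0→2:  <2:part t1 ->
5. deliver 2→0:  nop
6. crash(2):  <2:✗part t1 ->
7. propose(0,'s'):  <0:coor t2 ->
8. deliver 0→3:  <3:part t1 ->
9. deliver 3→0:  nop
10. deliver 0→1:  <1:part t2 ->
11. deliver 1→0:  nop
12. deliver 0→2:  nop
13. deliver 2→0:  nop
14. deliver 3→0:  nop
15. recover(2):  <2:part t1 ->
16. timeout(0):  <0:coor t3 ->
17. deliver 3→0:  nop
18. crash(1):  <1:✗part t2 ->
19. deliver 2→0:  nop
20. deliver 0→1:  nop
21. timeout(0):  <0:coor t4 ->
22. timeout(0):  <0:coor t5 ->
23. deliver 0→1:  nop
24. recover(1):  <1:part t2 ->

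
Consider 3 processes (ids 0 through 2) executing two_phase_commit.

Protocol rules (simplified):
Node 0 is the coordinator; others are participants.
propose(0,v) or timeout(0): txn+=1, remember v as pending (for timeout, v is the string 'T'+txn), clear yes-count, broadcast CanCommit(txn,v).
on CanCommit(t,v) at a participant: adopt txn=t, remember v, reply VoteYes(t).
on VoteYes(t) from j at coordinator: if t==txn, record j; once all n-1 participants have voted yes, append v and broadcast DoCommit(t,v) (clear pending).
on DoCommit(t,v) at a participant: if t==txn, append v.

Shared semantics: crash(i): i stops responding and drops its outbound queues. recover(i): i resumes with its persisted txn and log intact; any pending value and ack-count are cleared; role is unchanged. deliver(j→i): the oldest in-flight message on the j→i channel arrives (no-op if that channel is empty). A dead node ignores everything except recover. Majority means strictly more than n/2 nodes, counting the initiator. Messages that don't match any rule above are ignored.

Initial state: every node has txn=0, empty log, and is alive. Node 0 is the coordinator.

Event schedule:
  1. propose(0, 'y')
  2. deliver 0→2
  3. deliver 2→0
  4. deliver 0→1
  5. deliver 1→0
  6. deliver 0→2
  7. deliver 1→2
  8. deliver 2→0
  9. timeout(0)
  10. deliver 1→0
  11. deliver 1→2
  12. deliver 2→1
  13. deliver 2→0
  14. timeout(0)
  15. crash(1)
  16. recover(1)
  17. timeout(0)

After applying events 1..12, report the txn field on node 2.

1

step 1 propose(0,'y'): 0={coor,t=1,log=-}
step 2 deliver 0→2: 2={part,t=1,log=-}
step 3 deliver 2→0: —
step 4 deliver 0→1: 1={part,t=1,log=-}
step 5 deliver 1→0: 0={coor,t=1,log=y}
step 6 deliver 0→2: 2={part,t=1,log=y}
step 7 deliver 1→2: —
step 8 deliver 2→0: —
step 9 timeout(0): 0={coor,t=2,log=y}
step 10 deliver 1→0: —
step 11 deliver 1→2: —
step 12 deliver 2→1: —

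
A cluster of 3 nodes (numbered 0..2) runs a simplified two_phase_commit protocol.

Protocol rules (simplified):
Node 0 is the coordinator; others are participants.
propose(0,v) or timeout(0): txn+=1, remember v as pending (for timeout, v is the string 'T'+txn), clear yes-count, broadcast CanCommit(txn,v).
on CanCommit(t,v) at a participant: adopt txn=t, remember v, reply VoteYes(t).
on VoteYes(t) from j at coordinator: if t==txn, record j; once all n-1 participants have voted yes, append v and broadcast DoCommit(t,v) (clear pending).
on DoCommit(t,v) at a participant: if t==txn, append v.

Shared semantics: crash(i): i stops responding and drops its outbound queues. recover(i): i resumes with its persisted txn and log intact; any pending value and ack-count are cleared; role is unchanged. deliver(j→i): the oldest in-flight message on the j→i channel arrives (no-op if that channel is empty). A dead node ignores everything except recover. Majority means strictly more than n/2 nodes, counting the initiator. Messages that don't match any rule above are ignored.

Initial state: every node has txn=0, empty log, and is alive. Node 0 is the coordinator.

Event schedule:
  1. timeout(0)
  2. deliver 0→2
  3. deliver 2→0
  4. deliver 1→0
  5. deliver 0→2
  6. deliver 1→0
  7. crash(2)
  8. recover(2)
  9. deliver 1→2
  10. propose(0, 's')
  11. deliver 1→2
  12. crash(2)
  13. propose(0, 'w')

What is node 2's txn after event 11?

[1] timeout(0) → N0(coor t1 [-])
[2] deliver 0→2 → N2(part t1 [-])
[3] deliver 2→0 → ∅
[4] deliver 1→0 → ∅
[5] deliver 0→2 → ∅
[6] deliver 1→0 → ∅
[7] crash(2) → N2(✗part t1 [-])
[8] recover(2) → N2(part t1 [-])
[9] deliver 1→2 → ∅
[10] propose(0,'s') → N0(coor t2 [-])
[11] deliver 1→2 → ∅

1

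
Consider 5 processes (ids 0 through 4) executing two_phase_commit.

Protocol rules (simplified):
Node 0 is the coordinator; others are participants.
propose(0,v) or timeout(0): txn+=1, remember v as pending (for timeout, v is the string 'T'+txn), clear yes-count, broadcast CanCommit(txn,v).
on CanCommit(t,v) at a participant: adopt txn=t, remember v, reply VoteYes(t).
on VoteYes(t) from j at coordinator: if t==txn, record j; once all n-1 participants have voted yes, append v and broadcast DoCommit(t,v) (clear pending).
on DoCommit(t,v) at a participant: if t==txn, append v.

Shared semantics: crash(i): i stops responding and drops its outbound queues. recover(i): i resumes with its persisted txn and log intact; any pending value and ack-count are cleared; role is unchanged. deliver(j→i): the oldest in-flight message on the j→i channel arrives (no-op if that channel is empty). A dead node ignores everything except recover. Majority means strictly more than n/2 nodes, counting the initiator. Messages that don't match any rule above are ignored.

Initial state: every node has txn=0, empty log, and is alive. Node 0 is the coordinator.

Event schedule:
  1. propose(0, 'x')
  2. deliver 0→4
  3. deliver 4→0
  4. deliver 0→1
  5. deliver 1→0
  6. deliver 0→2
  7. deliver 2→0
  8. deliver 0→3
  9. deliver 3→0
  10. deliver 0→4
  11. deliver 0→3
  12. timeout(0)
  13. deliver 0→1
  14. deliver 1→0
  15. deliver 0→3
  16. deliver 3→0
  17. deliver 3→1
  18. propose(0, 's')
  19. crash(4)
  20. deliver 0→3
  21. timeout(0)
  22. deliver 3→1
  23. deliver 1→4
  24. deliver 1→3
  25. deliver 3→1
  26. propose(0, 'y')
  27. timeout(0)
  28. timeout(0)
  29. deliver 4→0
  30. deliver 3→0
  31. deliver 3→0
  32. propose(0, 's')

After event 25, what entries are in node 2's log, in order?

empty

[1] propose(0,'x') → N0(coor t1 [-])
[2] deliver 0→4 → N4(part t1 [-])
[3] deliver 4→0 → ∅
[4] deliver 0→1 → N1(part t1 [-])
[5] deliver 1→0 → ∅
[6] deliver 0→2 → N2(part t1 [-])
[7] deliver 2→0 → ∅
[8] deliver 0→3 → N3(part t1 [-])
[9] deliver 3→0 → N0(coor t1 [x])
[10] deliver 0→4 → N4(part t1 [x])
[11] deliver 0→3 → N3(part t1 [x])
[12] timeout(0) → N0(coor t2 [x])
[13] deliver 0→1 → N1(part t1 [x])
[14] deliver 1→0 → ∅
[15] deliver 0→3 → N3(part t2 [x])
[16] deliver 3→0 → ∅
[17] deliver 3→1 → ∅
[18] propose(0,'s') → N0(coor t3 [x])
[19] crash(4) → N4(✗part t1 [x])
[20] deliver 0→3 → N3(part t3 [x])
[21] timeout(0) → N0(coor t4 [x])
[22] deliver 3→1 → ∅
[23] deliver 1→4 → ∅
[24] deliver 1→3 → ∅
[25] deliver 3→1 → ∅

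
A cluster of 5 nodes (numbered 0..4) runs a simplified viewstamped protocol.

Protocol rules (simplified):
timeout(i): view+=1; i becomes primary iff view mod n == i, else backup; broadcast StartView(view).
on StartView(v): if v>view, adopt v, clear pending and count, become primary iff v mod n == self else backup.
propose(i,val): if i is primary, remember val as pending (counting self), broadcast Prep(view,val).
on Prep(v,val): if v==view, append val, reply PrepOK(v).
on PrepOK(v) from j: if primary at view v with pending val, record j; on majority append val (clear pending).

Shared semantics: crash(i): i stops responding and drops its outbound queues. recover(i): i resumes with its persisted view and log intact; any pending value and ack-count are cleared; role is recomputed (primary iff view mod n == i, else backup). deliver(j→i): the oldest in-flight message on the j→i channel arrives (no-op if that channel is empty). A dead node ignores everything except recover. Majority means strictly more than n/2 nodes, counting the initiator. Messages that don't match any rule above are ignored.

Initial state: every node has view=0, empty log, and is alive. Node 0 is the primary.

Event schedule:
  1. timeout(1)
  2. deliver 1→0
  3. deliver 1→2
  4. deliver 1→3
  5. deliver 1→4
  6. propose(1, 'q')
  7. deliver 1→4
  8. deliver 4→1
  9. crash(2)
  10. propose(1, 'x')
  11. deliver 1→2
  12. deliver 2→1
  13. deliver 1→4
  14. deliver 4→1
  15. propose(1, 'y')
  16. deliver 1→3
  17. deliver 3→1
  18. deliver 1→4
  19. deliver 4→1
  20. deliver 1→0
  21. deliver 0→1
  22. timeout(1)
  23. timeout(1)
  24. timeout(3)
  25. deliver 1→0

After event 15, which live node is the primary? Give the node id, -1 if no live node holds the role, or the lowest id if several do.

1

[1] timeout(1) → N1(prim v1 [-])
[2] deliver 1→0 → N0(back v1 [-])
[3] deliver 1→2 → N2(back v1 [-])
[4] deliver 1→3 → N3(back v1 [-])
[5] deliver 1→4 → N4(back v1 [-])
[6] propose(1,'q') → ∅
[7] deliver 1→4 → N4(back v1 [q])
[8] deliver 4→1 → ∅
[9] crash(2) → N2(✗back v1 [-])
[10] propose(1,'x') → ∅
[11] deliver 1→2 → ∅
[12] deliver 2→1 → ∅
[13] deliver 1→4 → N4(back v1 [q,x])
[14] deliver 4→1 → ∅
[15] propose(1,'y') → ∅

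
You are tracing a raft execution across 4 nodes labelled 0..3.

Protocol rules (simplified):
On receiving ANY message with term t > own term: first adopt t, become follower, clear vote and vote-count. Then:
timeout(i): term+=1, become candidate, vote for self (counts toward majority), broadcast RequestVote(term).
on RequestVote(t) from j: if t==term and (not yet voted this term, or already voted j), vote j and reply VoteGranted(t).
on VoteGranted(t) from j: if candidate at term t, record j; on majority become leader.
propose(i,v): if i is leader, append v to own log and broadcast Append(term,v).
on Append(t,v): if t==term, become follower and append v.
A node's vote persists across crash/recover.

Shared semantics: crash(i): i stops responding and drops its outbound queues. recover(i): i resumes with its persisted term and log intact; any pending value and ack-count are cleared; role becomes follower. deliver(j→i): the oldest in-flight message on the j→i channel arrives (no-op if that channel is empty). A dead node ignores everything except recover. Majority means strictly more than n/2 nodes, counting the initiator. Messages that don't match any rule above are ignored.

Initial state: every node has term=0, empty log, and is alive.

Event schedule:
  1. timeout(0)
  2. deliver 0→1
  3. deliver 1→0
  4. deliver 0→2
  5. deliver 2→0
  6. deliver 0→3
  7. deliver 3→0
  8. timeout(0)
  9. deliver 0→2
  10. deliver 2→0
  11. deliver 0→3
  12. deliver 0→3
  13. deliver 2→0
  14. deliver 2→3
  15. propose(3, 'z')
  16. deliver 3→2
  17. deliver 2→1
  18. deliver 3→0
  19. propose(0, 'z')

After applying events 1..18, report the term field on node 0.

2

step 1 timeout(0): 0={cand,t=1,log=-}
step 2 deliver 0→1: 1={foll,t=1,log=-}
step 3 deliver 1→0: —
step 4 deliver 0→2: 2={foll,t=1,log=-}
step 5 deliver 2→0: 0={lead,t=1,log=-}
step 6 deliver 0→3: 3={foll,t=1,log=-}
step 7 deliver 3→0: —
step 8 timeout(0): 0={cand,t=2,log=-}
step 9 deliver 0→2: 2={foll,t=2,log=-}
step 10 deliver 2→0: —
step 11 deliver 0→3: 3={foll,t=2,log=-}
step 12 deliver 0→3: —
step 13 deliver 2→0: —
step 14 deliver 2→3: —
step 15 propose(3,'z'): —
step 16 deliver 3→2: —
step 17 deliver 2→1: —
step 18 deliver 3→0: 0={lead,t=2,log=-}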